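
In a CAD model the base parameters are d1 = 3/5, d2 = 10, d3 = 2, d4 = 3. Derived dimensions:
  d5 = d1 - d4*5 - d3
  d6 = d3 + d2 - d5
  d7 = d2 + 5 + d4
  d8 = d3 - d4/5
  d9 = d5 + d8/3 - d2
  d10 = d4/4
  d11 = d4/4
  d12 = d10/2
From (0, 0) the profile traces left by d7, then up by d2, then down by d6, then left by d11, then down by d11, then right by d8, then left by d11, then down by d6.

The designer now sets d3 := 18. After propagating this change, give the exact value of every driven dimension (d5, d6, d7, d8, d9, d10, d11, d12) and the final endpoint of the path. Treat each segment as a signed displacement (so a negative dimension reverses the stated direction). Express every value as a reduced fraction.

d5 = -162/5
d6 = 302/5
d7 = 18
d8 = 87/5
d9 = -183/5
d10 = 3/4
d11 = 3/4
d12 = 3/8
endpoint = (-21/10, -2231/20)

Apply edit: d3 := 18
  d5 = d1 - d4*5 - d3 = -162/5
  d6 = d3 + d2 - d5 = 302/5
  d7 = d2 + 5 + d4 = 18
  d8 = d3 - d4/5 = 87/5
  d9 = d5 + d8/3 - d2 = -183/5
  d10 = d4/4 = 3/4
  d11 = d4/4 = 3/4
  d12 = d10/2 = 3/8
Walk from origin (0, 0):
  seg 1: left by d7 = 18 → (-18, 0)
  seg 2: up by d2 = 10 → (-18, 10)
  seg 3: down by d6 = 302/5 → (-18, -252/5)
  seg 4: left by d11 = 3/4 → (-75/4, -252/5)
  seg 5: down by d11 = 3/4 → (-75/4, -1023/20)
  seg 6: right by d8 = 87/5 → (-27/20, -1023/20)
  seg 7: left by d11 = 3/4 → (-21/10, -1023/20)
  seg 8: down by d6 = 302/5 → (-21/10, -2231/20)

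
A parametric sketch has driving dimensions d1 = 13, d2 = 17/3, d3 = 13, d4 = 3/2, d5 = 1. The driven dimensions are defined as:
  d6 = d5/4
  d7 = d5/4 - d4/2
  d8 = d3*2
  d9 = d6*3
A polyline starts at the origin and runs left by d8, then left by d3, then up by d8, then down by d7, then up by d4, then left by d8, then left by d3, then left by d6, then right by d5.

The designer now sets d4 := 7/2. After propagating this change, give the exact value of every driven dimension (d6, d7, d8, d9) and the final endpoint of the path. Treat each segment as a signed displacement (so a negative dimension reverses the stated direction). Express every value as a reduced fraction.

d6 = 1/4
d7 = -3/2
d8 = 26
d9 = 3/4
endpoint = (-309/4, 31)

Apply edit: d4 := 7/2
  d6 = d5/4 = 1/4
  d7 = d5/4 - d4/2 = -3/2
  d8 = d3*2 = 26
  d9 = d6*3 = 3/4
Walk from origin (0, 0):
  seg 1: left by d8 = 26 → (-26, 0)
  seg 2: left by d3 = 13 → (-39, 0)
  seg 3: up by d8 = 26 → (-39, 26)
  seg 4: down by d7 = -3/2 → (-39, 55/2)
  seg 5: up by d4 = 7/2 → (-39, 31)
  seg 6: left by d8 = 26 → (-65, 31)
  seg 7: left by d3 = 13 → (-78, 31)
  seg 8: left by d6 = 1/4 → (-313/4, 31)
  seg 9: right by d5 = 1 → (-309/4, 31)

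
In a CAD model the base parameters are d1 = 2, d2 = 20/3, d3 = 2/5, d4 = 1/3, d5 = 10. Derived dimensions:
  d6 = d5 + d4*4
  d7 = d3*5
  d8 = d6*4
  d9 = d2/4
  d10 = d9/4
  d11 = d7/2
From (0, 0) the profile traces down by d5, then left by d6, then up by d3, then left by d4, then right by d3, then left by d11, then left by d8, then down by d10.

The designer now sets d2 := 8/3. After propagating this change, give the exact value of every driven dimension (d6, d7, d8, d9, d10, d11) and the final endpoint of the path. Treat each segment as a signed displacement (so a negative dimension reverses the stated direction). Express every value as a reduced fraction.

d6 = 34/3
d7 = 2
d8 = 136/3
d9 = 2/3
d10 = 1/6
d11 = 1
endpoint = (-288/5, -293/30)

Apply edit: d2 := 8/3
  d6 = d5 + d4*4 = 34/3
  d7 = d3*5 = 2
  d8 = d6*4 = 136/3
  d9 = d2/4 = 2/3
  d10 = d9/4 = 1/6
  d11 = d7/2 = 1
Walk from origin (0, 0):
  seg 1: down by d5 = 10 → (0, -10)
  seg 2: left by d6 = 34/3 → (-34/3, -10)
  seg 3: up by d3 = 2/5 → (-34/3, -48/5)
  seg 4: left by d4 = 1/3 → (-35/3, -48/5)
  seg 5: right by d3 = 2/5 → (-169/15, -48/5)
  seg 6: left by d11 = 1 → (-184/15, -48/5)
  seg 7: left by d8 = 136/3 → (-288/5, -48/5)
  seg 8: down by d10 = 1/6 → (-288/5, -293/30)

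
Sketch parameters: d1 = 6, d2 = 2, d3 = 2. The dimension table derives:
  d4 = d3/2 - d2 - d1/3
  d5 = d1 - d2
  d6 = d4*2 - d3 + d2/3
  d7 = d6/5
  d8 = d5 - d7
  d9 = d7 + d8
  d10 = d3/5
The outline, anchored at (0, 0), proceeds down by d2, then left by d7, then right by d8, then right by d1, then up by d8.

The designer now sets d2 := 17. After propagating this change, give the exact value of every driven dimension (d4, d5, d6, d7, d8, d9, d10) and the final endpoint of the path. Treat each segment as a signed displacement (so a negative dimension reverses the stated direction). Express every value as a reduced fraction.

Apply edit: d2 := 17
  d4 = d3/2 - d2 - d1/3 = -18
  d5 = d1 - d2 = -11
  d6 = d4*2 - d3 + d2/3 = -97/3
  d7 = d6/5 = -97/15
  d8 = d5 - d7 = -68/15
  d9 = d7 + d8 = -11
  d10 = d3/5 = 2/5
Walk from origin (0, 0):
  seg 1: down by d2 = 17 → (0, -17)
  seg 2: left by d7 = -97/15 → (97/15, -17)
  seg 3: right by d8 = -68/15 → (29/15, -17)
  seg 4: right by d1 = 6 → (119/15, -17)
  seg 5: up by d8 = -68/15 → (119/15, -323/15)

d4 = -18
d5 = -11
d6 = -97/3
d7 = -97/15
d8 = -68/15
d9 = -11
d10 = 2/5
endpoint = (119/15, -323/15)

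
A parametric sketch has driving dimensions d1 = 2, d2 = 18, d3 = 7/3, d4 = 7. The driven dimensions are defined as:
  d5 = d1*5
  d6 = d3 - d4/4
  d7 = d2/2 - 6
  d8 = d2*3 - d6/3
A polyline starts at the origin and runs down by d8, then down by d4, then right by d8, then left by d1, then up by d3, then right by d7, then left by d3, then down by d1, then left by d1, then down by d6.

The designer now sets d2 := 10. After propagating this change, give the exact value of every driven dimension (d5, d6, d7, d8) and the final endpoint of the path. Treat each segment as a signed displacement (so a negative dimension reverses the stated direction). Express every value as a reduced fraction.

Apply edit: d2 := 10
  d5 = d1*5 = 10
  d6 = d3 - d4/4 = 7/12
  d7 = d2/2 - 6 = -1
  d8 = d2*3 - d6/3 = 1073/36
Walk from origin (0, 0):
  seg 1: down by d8 = 1073/36 → (0, -1073/36)
  seg 2: down by d4 = 7 → (0, -1325/36)
  seg 3: right by d8 = 1073/36 → (1073/36, -1325/36)
  seg 4: left by d1 = 2 → (1001/36, -1325/36)
  seg 5: up by d3 = 7/3 → (1001/36, -1241/36)
  seg 6: right by d7 = -1 → (965/36, -1241/36)
  seg 7: left by d3 = 7/3 → (881/36, -1241/36)
  seg 8: down by d1 = 2 → (881/36, -1313/36)
  seg 9: left by d1 = 2 → (809/36, -1313/36)
  seg 10: down by d6 = 7/12 → (809/36, -667/18)

d5 = 10
d6 = 7/12
d7 = -1
d8 = 1073/36
endpoint = (809/36, -667/18)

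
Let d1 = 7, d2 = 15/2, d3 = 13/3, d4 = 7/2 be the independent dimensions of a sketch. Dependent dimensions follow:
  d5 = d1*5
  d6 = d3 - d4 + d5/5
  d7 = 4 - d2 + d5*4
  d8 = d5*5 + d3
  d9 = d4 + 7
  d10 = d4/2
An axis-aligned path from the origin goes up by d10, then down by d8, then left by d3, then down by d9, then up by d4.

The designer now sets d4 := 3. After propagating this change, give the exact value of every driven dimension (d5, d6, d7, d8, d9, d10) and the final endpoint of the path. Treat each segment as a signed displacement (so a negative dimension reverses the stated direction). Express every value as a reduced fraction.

Apply edit: d4 := 3
  d5 = d1*5 = 35
  d6 = d3 - d4 + d5/5 = 25/3
  d7 = 4 - d2 + d5*4 = 273/2
  d8 = d5*5 + d3 = 538/3
  d9 = d4 + 7 = 10
  d10 = d4/2 = 3/2
Walk from origin (0, 0):
  seg 1: up by d10 = 3/2 → (0, 3/2)
  seg 2: down by d8 = 538/3 → (0, -1067/6)
  seg 3: left by d3 = 13/3 → (-13/3, -1067/6)
  seg 4: down by d9 = 10 → (-13/3, -1127/6)
  seg 5: up by d4 = 3 → (-13/3, -1109/6)

d5 = 35
d6 = 25/3
d7 = 273/2
d8 = 538/3
d9 = 10
d10 = 3/2
endpoint = (-13/3, -1109/6)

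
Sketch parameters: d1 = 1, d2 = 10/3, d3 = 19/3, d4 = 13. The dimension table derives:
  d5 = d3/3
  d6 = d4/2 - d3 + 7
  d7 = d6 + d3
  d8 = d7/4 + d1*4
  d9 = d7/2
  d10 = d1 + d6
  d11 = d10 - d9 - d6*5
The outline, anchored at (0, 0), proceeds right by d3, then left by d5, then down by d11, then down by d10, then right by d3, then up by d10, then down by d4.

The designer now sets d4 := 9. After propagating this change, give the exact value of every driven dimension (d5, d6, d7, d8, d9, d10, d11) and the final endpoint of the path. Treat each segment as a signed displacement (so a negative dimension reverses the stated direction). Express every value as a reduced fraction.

d5 = 19/9
d6 = 31/6
d7 = 23/2
d8 = 55/8
d9 = 23/4
d10 = 37/6
d11 = -305/12
endpoint = (95/9, 197/12)

Apply edit: d4 := 9
  d5 = d3/3 = 19/9
  d6 = d4/2 - d3 + 7 = 31/6
  d7 = d6 + d3 = 23/2
  d8 = d7/4 + d1*4 = 55/8
  d9 = d7/2 = 23/4
  d10 = d1 + d6 = 37/6
  d11 = d10 - d9 - d6*5 = -305/12
Walk from origin (0, 0):
  seg 1: right by d3 = 19/3 → (19/3, 0)
  seg 2: left by d5 = 19/9 → (38/9, 0)
  seg 3: down by d11 = -305/12 → (38/9, 305/12)
  seg 4: down by d10 = 37/6 → (38/9, 77/4)
  seg 5: right by d3 = 19/3 → (95/9, 77/4)
  seg 6: up by d10 = 37/6 → (95/9, 305/12)
  seg 7: down by d4 = 9 → (95/9, 197/12)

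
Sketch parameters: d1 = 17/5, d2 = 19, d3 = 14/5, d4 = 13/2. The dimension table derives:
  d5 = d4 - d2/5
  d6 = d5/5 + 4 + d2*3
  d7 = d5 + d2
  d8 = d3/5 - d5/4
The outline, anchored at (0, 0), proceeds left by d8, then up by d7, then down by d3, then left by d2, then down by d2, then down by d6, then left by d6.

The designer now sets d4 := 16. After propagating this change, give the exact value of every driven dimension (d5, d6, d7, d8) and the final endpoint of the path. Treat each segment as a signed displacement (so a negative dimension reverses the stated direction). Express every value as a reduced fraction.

d5 = 61/5
d6 = 1586/25
d7 = 156/5
d8 = -249/100
endpoint = (-1599/20, -1351/25)

Apply edit: d4 := 16
  d5 = d4 - d2/5 = 61/5
  d6 = d5/5 + 4 + d2*3 = 1586/25
  d7 = d5 + d2 = 156/5
  d8 = d3/5 - d5/4 = -249/100
Walk from origin (0, 0):
  seg 1: left by d8 = -249/100 → (249/100, 0)
  seg 2: up by d7 = 156/5 → (249/100, 156/5)
  seg 3: down by d3 = 14/5 → (249/100, 142/5)
  seg 4: left by d2 = 19 → (-1651/100, 142/5)
  seg 5: down by d2 = 19 → (-1651/100, 47/5)
  seg 6: down by d6 = 1586/25 → (-1651/100, -1351/25)
  seg 7: left by d6 = 1586/25 → (-1599/20, -1351/25)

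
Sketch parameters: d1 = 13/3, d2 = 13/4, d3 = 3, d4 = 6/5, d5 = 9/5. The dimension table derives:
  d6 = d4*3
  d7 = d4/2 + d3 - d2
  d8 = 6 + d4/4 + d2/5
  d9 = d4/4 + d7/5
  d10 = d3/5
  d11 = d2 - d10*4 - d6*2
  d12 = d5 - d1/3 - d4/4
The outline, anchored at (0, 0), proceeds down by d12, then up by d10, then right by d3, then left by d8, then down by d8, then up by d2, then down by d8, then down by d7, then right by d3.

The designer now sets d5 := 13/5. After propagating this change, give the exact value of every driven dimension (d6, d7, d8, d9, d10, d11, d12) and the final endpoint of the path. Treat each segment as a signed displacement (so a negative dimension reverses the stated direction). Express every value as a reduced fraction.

Apply edit: d5 := 13/5
  d6 = d4*3 = 18/5
  d7 = d4/2 + d3 - d2 = 7/20
  d8 = 6 + d4/4 + d2/5 = 139/20
  d9 = d4/4 + d7/5 = 37/100
  d10 = d3/5 = 3/5
  d11 = d2 - d10*4 - d6*2 = -127/20
  d12 = d5 - d1/3 - d4/4 = 77/90
Walk from origin (0, 0):
  seg 1: down by d12 = 77/90 → (0, -77/90)
  seg 2: up by d10 = 3/5 → (0, -23/90)
  seg 3: right by d3 = 3 → (3, -23/90)
  seg 4: left by d8 = 139/20 → (-79/20, -23/90)
  seg 5: down by d8 = 139/20 → (-79/20, -1297/180)
  seg 6: up by d2 = 13/4 → (-79/20, -178/45)
  seg 7: down by d8 = 139/20 → (-79/20, -1963/180)
  seg 8: down by d7 = 7/20 → (-79/20, -1013/90)
  seg 9: right by d3 = 3 → (-19/20, -1013/90)

d6 = 18/5
d7 = 7/20
d8 = 139/20
d9 = 37/100
d10 = 3/5
d11 = -127/20
d12 = 77/90
endpoint = (-19/20, -1013/90)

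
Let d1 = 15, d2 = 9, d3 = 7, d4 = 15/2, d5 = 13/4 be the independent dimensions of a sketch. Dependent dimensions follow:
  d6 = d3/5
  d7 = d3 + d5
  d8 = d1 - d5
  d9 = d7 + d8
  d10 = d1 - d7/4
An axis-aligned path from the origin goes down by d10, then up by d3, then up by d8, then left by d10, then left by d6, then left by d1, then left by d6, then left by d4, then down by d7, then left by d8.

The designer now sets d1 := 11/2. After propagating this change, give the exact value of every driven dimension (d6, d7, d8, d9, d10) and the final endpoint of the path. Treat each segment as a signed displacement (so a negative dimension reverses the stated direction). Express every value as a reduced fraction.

Apply edit: d1 := 11/2
  d6 = d3/5 = 7/5
  d7 = d3 + d5 = 41/4
  d8 = d1 - d5 = 9/4
  d9 = d7 + d8 = 25/2
  d10 = d1 - d7/4 = 47/16
Walk from origin (0, 0):
  seg 1: down by d10 = 47/16 → (0, -47/16)
  seg 2: up by d3 = 7 → (0, 65/16)
  seg 3: up by d8 = 9/4 → (0, 101/16)
  seg 4: left by d10 = 47/16 → (-47/16, 101/16)
  seg 5: left by d6 = 7/5 → (-347/80, 101/16)
  seg 6: left by d1 = 11/2 → (-787/80, 101/16)
  seg 7: left by d6 = 7/5 → (-899/80, 101/16)
  seg 8: left by d4 = 15/2 → (-1499/80, 101/16)
  seg 9: down by d7 = 41/4 → (-1499/80, -63/16)
  seg 10: left by d8 = 9/4 → (-1679/80, -63/16)

d6 = 7/5
d7 = 41/4
d8 = 9/4
d9 = 25/2
d10 = 47/16
endpoint = (-1679/80, -63/16)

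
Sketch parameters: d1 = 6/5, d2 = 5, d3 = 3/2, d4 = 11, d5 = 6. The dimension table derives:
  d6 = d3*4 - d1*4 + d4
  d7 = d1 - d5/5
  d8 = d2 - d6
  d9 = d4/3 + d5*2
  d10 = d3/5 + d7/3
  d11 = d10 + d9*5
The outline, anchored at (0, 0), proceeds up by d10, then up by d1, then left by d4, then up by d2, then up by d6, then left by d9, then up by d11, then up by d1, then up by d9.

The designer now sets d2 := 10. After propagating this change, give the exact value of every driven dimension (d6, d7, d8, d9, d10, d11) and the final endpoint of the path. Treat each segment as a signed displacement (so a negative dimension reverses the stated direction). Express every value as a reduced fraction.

d6 = 61/5
d7 = 0
d8 = -11/5
d9 = 47/3
d10 = 3/10
d11 = 2359/30
endpoint = (-80/3, 596/5)

Apply edit: d2 := 10
  d6 = d3*4 - d1*4 + d4 = 61/5
  d7 = d1 - d5/5 = 0
  d8 = d2 - d6 = -11/5
  d9 = d4/3 + d5*2 = 47/3
  d10 = d3/5 + d7/3 = 3/10
  d11 = d10 + d9*5 = 2359/30
Walk from origin (0, 0):
  seg 1: up by d10 = 3/10 → (0, 3/10)
  seg 2: up by d1 = 6/5 → (0, 3/2)
  seg 3: left by d4 = 11 → (-11, 3/2)
  seg 4: up by d2 = 10 → (-11, 23/2)
  seg 5: up by d6 = 61/5 → (-11, 237/10)
  seg 6: left by d9 = 47/3 → (-80/3, 237/10)
  seg 7: up by d11 = 2359/30 → (-80/3, 307/3)
  seg 8: up by d1 = 6/5 → (-80/3, 1553/15)
  seg 9: up by d9 = 47/3 → (-80/3, 596/5)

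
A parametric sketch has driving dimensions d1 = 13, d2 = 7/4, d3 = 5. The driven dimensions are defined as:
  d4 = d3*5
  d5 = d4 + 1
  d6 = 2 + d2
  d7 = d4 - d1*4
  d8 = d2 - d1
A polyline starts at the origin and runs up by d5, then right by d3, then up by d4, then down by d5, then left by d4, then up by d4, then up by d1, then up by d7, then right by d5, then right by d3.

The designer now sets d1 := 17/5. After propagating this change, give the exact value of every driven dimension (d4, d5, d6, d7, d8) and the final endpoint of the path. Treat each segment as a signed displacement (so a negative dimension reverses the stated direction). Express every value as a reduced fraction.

d4 = 25
d5 = 26
d6 = 15/4
d7 = 57/5
d8 = -33/20
endpoint = (11, 324/5)

Apply edit: d1 := 17/5
  d4 = d3*5 = 25
  d5 = d4 + 1 = 26
  d6 = 2 + d2 = 15/4
  d7 = d4 - d1*4 = 57/5
  d8 = d2 - d1 = -33/20
Walk from origin (0, 0):
  seg 1: up by d5 = 26 → (0, 26)
  seg 2: right by d3 = 5 → (5, 26)
  seg 3: up by d4 = 25 → (5, 51)
  seg 4: down by d5 = 26 → (5, 25)
  seg 5: left by d4 = 25 → (-20, 25)
  seg 6: up by d4 = 25 → (-20, 50)
  seg 7: up by d1 = 17/5 → (-20, 267/5)
  seg 8: up by d7 = 57/5 → (-20, 324/5)
  seg 9: right by d5 = 26 → (6, 324/5)
  seg 10: right by d3 = 5 → (11, 324/5)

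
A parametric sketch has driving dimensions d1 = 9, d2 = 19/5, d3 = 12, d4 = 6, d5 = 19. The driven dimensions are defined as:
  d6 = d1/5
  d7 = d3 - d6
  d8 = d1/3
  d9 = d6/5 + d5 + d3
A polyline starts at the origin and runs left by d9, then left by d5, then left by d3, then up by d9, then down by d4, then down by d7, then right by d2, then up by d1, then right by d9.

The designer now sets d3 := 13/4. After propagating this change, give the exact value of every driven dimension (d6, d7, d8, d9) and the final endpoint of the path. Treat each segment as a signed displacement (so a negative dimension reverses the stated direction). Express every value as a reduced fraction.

d6 = 9/5
d7 = 29/20
d8 = 3
d9 = 2261/100
endpoint = (-369/20, 604/25)

Apply edit: d3 := 13/4
  d6 = d1/5 = 9/5
  d7 = d3 - d6 = 29/20
  d8 = d1/3 = 3
  d9 = d6/5 + d5 + d3 = 2261/100
Walk from origin (0, 0):
  seg 1: left by d9 = 2261/100 → (-2261/100, 0)
  seg 2: left by d5 = 19 → (-4161/100, 0)
  seg 3: left by d3 = 13/4 → (-2243/50, 0)
  seg 4: up by d9 = 2261/100 → (-2243/50, 2261/100)
  seg 5: down by d4 = 6 → (-2243/50, 1661/100)
  seg 6: down by d7 = 29/20 → (-2243/50, 379/25)
  seg 7: right by d2 = 19/5 → (-2053/50, 379/25)
  seg 8: up by d1 = 9 → (-2053/50, 604/25)
  seg 9: right by d9 = 2261/100 → (-369/20, 604/25)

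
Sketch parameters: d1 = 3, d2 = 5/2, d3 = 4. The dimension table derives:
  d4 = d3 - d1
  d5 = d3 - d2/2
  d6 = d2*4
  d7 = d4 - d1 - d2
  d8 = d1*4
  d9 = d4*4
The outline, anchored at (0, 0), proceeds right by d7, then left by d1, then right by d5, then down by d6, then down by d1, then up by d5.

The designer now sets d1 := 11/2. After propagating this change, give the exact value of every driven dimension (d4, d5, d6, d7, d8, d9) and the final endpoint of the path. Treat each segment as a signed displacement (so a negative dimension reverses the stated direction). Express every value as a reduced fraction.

Apply edit: d1 := 11/2
  d4 = d3 - d1 = -3/2
  d5 = d3 - d2/2 = 11/4
  d6 = d2*4 = 10
  d7 = d4 - d1 - d2 = -19/2
  d8 = d1*4 = 22
  d9 = d4*4 = -6
Walk from origin (0, 0):
  seg 1: right by d7 = -19/2 → (-19/2, 0)
  seg 2: left by d1 = 11/2 → (-15, 0)
  seg 3: right by d5 = 11/4 → (-49/4, 0)
  seg 4: down by d6 = 10 → (-49/4, -10)
  seg 5: down by d1 = 11/2 → (-49/4, -31/2)
  seg 6: up by d5 = 11/4 → (-49/4, -51/4)

d4 = -3/2
d5 = 11/4
d6 = 10
d7 = -19/2
d8 = 22
d9 = -6
endpoint = (-49/4, -51/4)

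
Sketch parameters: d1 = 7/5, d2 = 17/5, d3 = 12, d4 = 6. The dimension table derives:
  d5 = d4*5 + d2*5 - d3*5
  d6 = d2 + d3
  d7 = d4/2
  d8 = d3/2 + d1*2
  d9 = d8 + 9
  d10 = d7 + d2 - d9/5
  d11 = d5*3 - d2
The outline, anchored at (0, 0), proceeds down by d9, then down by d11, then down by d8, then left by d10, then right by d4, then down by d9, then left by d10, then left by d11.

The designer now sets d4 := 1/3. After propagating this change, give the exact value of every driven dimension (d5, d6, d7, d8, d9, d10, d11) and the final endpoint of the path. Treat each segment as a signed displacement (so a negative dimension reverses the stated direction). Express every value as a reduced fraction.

Apply edit: d4 := 1/3
  d5 = d4*5 + d2*5 - d3*5 = -124/3
  d6 = d2 + d3 = 77/5
  d7 = d4/2 = 1/6
  d8 = d3/2 + d1*2 = 44/5
  d9 = d8 + 9 = 89/5
  d10 = d7 + d2 - d9/5 = 1/150
  d11 = d5*3 - d2 = -637/5
Walk from origin (0, 0):
  seg 1: down by d9 = 89/5 → (0, -89/5)
  seg 2: down by d11 = -637/5 → (0, 548/5)
  seg 3: down by d8 = 44/5 → (0, 504/5)
  seg 4: left by d10 = 1/150 → (-1/150, 504/5)
  seg 5: right by d4 = 1/3 → (49/150, 504/5)
  seg 6: down by d9 = 89/5 → (49/150, 83)
  seg 7: left by d10 = 1/150 → (8/25, 83)
  seg 8: left by d11 = -637/5 → (3193/25, 83)

d5 = -124/3
d6 = 77/5
d7 = 1/6
d8 = 44/5
d9 = 89/5
d10 = 1/150
d11 = -637/5
endpoint = (3193/25, 83)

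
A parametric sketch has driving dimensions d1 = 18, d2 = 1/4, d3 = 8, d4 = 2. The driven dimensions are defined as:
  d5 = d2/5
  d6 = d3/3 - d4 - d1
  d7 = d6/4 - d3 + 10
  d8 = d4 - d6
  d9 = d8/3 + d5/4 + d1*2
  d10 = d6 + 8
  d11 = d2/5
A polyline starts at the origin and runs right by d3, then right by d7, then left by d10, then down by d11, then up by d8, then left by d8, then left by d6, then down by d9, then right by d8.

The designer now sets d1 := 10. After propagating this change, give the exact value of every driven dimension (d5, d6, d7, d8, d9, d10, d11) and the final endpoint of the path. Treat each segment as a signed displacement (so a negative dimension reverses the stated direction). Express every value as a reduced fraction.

Apply edit: d1 := 10
  d5 = d2/5 = 1/20
  d6 = d3/3 - d4 - d1 = -28/3
  d7 = d6/4 - d3 + 10 = -1/3
  d8 = d4 - d6 = 34/3
  d9 = d8/3 + d5/4 + d1*2 = 17129/720
  d10 = d6 + 8 = -4/3
  d11 = d2/5 = 1/20
Walk from origin (0, 0):
  seg 1: right by d3 = 8 → (8, 0)
  seg 2: right by d7 = -1/3 → (23/3, 0)
  seg 3: left by d10 = -4/3 → (9, 0)
  seg 4: down by d11 = 1/20 → (9, -1/20)
  seg 5: up by d8 = 34/3 → (9, 677/60)
  seg 6: left by d8 = 34/3 → (-7/3, 677/60)
  seg 7: left by d6 = -28/3 → (7, 677/60)
  seg 8: down by d9 = 17129/720 → (7, -1801/144)
  seg 9: right by d8 = 34/3 → (55/3, -1801/144)

d5 = 1/20
d6 = -28/3
d7 = -1/3
d8 = 34/3
d9 = 17129/720
d10 = -4/3
d11 = 1/20
endpoint = (55/3, -1801/144)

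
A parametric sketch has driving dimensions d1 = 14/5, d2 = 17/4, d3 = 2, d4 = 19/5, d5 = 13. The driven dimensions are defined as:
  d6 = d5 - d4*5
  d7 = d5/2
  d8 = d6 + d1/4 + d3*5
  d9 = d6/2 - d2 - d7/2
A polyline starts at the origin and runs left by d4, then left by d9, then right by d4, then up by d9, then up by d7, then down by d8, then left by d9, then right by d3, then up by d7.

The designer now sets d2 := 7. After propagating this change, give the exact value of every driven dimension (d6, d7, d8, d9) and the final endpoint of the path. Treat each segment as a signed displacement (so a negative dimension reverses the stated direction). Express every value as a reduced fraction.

d6 = -6
d7 = 13/2
d8 = 47/10
d9 = -53/4
endpoint = (57/2, -99/20)

Apply edit: d2 := 7
  d6 = d5 - d4*5 = -6
  d7 = d5/2 = 13/2
  d8 = d6 + d1/4 + d3*5 = 47/10
  d9 = d6/2 - d2 - d7/2 = -53/4
Walk from origin (0, 0):
  seg 1: left by d4 = 19/5 → (-19/5, 0)
  seg 2: left by d9 = -53/4 → (189/20, 0)
  seg 3: right by d4 = 19/5 → (53/4, 0)
  seg 4: up by d9 = -53/4 → (53/4, -53/4)
  seg 5: up by d7 = 13/2 → (53/4, -27/4)
  seg 6: down by d8 = 47/10 → (53/4, -229/20)
  seg 7: left by d9 = -53/4 → (53/2, -229/20)
  seg 8: right by d3 = 2 → (57/2, -229/20)
  seg 9: up by d7 = 13/2 → (57/2, -99/20)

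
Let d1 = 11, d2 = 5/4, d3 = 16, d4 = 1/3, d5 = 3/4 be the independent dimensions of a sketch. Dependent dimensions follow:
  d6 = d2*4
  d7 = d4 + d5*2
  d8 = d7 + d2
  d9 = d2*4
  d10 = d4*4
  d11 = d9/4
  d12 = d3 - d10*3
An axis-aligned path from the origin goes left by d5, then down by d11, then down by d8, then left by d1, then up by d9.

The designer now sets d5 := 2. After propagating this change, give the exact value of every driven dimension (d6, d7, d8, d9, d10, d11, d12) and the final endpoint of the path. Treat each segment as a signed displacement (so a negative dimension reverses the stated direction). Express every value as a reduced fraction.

Apply edit: d5 := 2
  d6 = d2*4 = 5
  d7 = d4 + d5*2 = 13/3
  d8 = d7 + d2 = 67/12
  d9 = d2*4 = 5
  d10 = d4*4 = 4/3
  d11 = d9/4 = 5/4
  d12 = d3 - d10*3 = 12
Walk from origin (0, 0):
  seg 1: left by d5 = 2 → (-2, 0)
  seg 2: down by d11 = 5/4 → (-2, -5/4)
  seg 3: down by d8 = 67/12 → (-2, -41/6)
  seg 4: left by d1 = 11 → (-13, -41/6)
  seg 5: up by d9 = 5 → (-13, -11/6)

d6 = 5
d7 = 13/3
d8 = 67/12
d9 = 5
d10 = 4/3
d11 = 5/4
d12 = 12
endpoint = (-13, -11/6)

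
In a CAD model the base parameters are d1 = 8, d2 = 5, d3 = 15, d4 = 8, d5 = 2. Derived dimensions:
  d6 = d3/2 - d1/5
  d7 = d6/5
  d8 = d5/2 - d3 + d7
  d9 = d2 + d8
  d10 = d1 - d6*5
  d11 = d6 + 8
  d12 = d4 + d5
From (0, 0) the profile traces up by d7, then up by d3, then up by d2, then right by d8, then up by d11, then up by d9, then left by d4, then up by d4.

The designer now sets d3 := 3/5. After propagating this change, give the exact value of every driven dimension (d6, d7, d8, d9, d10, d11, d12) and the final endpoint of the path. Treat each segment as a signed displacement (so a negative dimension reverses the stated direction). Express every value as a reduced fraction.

Apply edit: d3 := 3/5
  d6 = d3/2 - d1/5 = -13/10
  d7 = d6/5 = -13/50
  d8 = d5/2 - d3 + d7 = 7/50
  d9 = d2 + d8 = 257/50
  d10 = d1 - d6*5 = 29/2
  d11 = d6 + 8 = 67/10
  d12 = d4 + d5 = 10
Walk from origin (0, 0):
  seg 1: up by d7 = -13/50 → (0, -13/50)
  seg 2: up by d3 = 3/5 → (0, 17/50)
  seg 3: up by d2 = 5 → (0, 267/50)
  seg 4: right by d8 = 7/50 → (7/50, 267/50)
  seg 5: up by d11 = 67/10 → (7/50, 301/25)
  seg 6: up by d9 = 257/50 → (7/50, 859/50)
  seg 7: left by d4 = 8 → (-393/50, 859/50)
  seg 8: up by d4 = 8 → (-393/50, 1259/50)

d6 = -13/10
d7 = -13/50
d8 = 7/50
d9 = 257/50
d10 = 29/2
d11 = 67/10
d12 = 10
endpoint = (-393/50, 1259/50)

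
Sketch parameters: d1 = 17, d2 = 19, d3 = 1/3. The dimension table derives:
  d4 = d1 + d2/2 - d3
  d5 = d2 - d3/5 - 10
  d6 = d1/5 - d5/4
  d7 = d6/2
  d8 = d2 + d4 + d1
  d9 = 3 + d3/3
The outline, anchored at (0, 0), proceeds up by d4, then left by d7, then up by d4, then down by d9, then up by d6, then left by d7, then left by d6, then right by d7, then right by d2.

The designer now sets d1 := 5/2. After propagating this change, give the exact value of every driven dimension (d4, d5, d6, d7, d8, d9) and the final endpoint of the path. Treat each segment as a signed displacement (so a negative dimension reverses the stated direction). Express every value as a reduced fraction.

d4 = 35/3
d5 = 134/15
d6 = -26/15
d7 = -13/15
d8 = 199/6
d9 = 28/9
endpoint = (108/5, 832/45)

Apply edit: d1 := 5/2
  d4 = d1 + d2/2 - d3 = 35/3
  d5 = d2 - d3/5 - 10 = 134/15
  d6 = d1/5 - d5/4 = -26/15
  d7 = d6/2 = -13/15
  d8 = d2 + d4 + d1 = 199/6
  d9 = 3 + d3/3 = 28/9
Walk from origin (0, 0):
  seg 1: up by d4 = 35/3 → (0, 35/3)
  seg 2: left by d7 = -13/15 → (13/15, 35/3)
  seg 3: up by d4 = 35/3 → (13/15, 70/3)
  seg 4: down by d9 = 28/9 → (13/15, 182/9)
  seg 5: up by d6 = -26/15 → (13/15, 832/45)
  seg 6: left by d7 = -13/15 → (26/15, 832/45)
  seg 7: left by d6 = -26/15 → (52/15, 832/45)
  seg 8: right by d7 = -13/15 → (13/5, 832/45)
  seg 9: right by d2 = 19 → (108/5, 832/45)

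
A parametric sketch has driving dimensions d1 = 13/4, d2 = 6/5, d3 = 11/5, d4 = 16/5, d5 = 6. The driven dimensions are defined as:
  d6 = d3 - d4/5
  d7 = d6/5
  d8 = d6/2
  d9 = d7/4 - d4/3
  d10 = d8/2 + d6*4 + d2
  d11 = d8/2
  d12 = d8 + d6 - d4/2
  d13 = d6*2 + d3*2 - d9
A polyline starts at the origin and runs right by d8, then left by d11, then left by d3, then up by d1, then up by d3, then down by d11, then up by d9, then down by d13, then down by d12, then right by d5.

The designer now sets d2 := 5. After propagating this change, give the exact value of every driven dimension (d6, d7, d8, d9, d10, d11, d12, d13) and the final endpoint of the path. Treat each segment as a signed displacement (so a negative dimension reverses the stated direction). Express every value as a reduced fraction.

d6 = 39/25
d7 = 39/125
d8 = 39/50
d9 = -1483/1500
d10 = 1163/100
d11 = 39/100
d12 = 37/50
d13 = 12763/1500
endpoint = (419/100, -3883/750)

Apply edit: d2 := 5
  d6 = d3 - d4/5 = 39/25
  d7 = d6/5 = 39/125
  d8 = d6/2 = 39/50
  d9 = d7/4 - d4/3 = -1483/1500
  d10 = d8/2 + d6*4 + d2 = 1163/100
  d11 = d8/2 = 39/100
  d12 = d8 + d6 - d4/2 = 37/50
  d13 = d6*2 + d3*2 - d9 = 12763/1500
Walk from origin (0, 0):
  seg 1: right by d8 = 39/50 → (39/50, 0)
  seg 2: left by d11 = 39/100 → (39/100, 0)
  seg 3: left by d3 = 11/5 → (-181/100, 0)
  seg 4: up by d1 = 13/4 → (-181/100, 13/4)
  seg 5: up by d3 = 11/5 → (-181/100, 109/20)
  seg 6: down by d11 = 39/100 → (-181/100, 253/50)
  seg 7: up by d9 = -1483/1500 → (-181/100, 6107/1500)
  seg 8: down by d13 = 12763/1500 → (-181/100, -1664/375)
  seg 9: down by d12 = 37/50 → (-181/100, -3883/750)
  seg 10: right by d5 = 6 → (419/100, -3883/750)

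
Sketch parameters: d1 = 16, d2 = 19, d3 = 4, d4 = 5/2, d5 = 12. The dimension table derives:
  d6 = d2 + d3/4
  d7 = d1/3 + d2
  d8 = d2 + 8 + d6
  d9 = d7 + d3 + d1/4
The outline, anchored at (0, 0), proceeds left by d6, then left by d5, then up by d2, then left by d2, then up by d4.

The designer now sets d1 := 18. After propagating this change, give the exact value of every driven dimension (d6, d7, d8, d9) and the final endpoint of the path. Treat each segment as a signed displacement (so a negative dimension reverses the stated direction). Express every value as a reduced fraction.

d6 = 20
d7 = 25
d8 = 47
d9 = 67/2
endpoint = (-51, 43/2)

Apply edit: d1 := 18
  d6 = d2 + d3/4 = 20
  d7 = d1/3 + d2 = 25
  d8 = d2 + 8 + d6 = 47
  d9 = d7 + d3 + d1/4 = 67/2
Walk from origin (0, 0):
  seg 1: left by d6 = 20 → (-20, 0)
  seg 2: left by d5 = 12 → (-32, 0)
  seg 3: up by d2 = 19 → (-32, 19)
  seg 4: left by d2 = 19 → (-51, 19)
  seg 5: up by d4 = 5/2 → (-51, 43/2)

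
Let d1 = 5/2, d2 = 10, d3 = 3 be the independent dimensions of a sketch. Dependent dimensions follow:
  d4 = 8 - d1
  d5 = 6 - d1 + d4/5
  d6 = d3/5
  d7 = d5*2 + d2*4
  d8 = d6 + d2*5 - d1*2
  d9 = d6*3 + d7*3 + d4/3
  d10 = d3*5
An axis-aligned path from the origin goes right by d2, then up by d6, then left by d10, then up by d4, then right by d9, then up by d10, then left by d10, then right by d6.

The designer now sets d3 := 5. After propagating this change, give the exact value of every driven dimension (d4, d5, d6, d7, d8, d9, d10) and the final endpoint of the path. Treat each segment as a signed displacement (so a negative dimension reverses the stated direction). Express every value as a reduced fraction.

d4 = 11/2
d5 = 23/5
d6 = 1
d7 = 246/5
d8 = 46
d9 = 4573/30
d10 = 25
endpoint = (3403/30, 63/2)

Apply edit: d3 := 5
  d4 = 8 - d1 = 11/2
  d5 = 6 - d1 + d4/5 = 23/5
  d6 = d3/5 = 1
  d7 = d5*2 + d2*4 = 246/5
  d8 = d6 + d2*5 - d1*2 = 46
  d9 = d6*3 + d7*3 + d4/3 = 4573/30
  d10 = d3*5 = 25
Walk from origin (0, 0):
  seg 1: right by d2 = 10 → (10, 0)
  seg 2: up by d6 = 1 → (10, 1)
  seg 3: left by d10 = 25 → (-15, 1)
  seg 4: up by d4 = 11/2 → (-15, 13/2)
  seg 5: right by d9 = 4573/30 → (4123/30, 13/2)
  seg 6: up by d10 = 25 → (4123/30, 63/2)
  seg 7: left by d10 = 25 → (3373/30, 63/2)
  seg 8: right by d6 = 1 → (3403/30, 63/2)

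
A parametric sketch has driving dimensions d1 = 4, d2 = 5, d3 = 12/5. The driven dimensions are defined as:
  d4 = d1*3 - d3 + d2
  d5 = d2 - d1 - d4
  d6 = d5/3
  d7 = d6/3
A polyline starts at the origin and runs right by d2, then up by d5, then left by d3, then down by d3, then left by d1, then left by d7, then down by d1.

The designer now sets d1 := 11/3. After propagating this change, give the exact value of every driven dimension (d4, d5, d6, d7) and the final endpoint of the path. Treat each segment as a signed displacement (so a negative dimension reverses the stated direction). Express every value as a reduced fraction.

Apply edit: d1 := 11/3
  d4 = d1*3 - d3 + d2 = 68/5
  d5 = d2 - d1 - d4 = -184/15
  d6 = d5/3 = -184/45
  d7 = d6/3 = -184/135
Walk from origin (0, 0):
  seg 1: right by d2 = 5 → (5, 0)
  seg 2: up by d5 = -184/15 → (5, -184/15)
  seg 3: left by d3 = 12/5 → (13/5, -184/15)
  seg 4: down by d3 = 12/5 → (13/5, -44/3)
  seg 5: left by d1 = 11/3 → (-16/15, -44/3)
  seg 6: left by d7 = -184/135 → (8/27, -44/3)
  seg 7: down by d1 = 11/3 → (8/27, -55/3)

d4 = 68/5
d5 = -184/15
d6 = -184/45
d7 = -184/135
endpoint = (8/27, -55/3)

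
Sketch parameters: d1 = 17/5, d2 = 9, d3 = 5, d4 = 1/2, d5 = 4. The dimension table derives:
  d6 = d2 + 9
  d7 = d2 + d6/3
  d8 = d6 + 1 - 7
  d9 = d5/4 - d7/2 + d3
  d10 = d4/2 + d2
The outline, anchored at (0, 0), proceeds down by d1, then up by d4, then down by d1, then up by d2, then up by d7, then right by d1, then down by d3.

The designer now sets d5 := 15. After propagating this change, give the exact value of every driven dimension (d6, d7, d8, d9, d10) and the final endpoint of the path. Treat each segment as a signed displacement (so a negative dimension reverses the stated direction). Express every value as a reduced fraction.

Apply edit: d5 := 15
  d6 = d2 + 9 = 18
  d7 = d2 + d6/3 = 15
  d8 = d6 + 1 - 7 = 12
  d9 = d5/4 - d7/2 + d3 = 5/4
  d10 = d4/2 + d2 = 37/4
Walk from origin (0, 0):
  seg 1: down by d1 = 17/5 → (0, -17/5)
  seg 2: up by d4 = 1/2 → (0, -29/10)
  seg 3: down by d1 = 17/5 → (0, -63/10)
  seg 4: up by d2 = 9 → (0, 27/10)
  seg 5: up by d7 = 15 → (0, 177/10)
  seg 6: right by d1 = 17/5 → (17/5, 177/10)
  seg 7: down by d3 = 5 → (17/5, 127/10)

d6 = 18
d7 = 15
d8 = 12
d9 = 5/4
d10 = 37/4
endpoint = (17/5, 127/10)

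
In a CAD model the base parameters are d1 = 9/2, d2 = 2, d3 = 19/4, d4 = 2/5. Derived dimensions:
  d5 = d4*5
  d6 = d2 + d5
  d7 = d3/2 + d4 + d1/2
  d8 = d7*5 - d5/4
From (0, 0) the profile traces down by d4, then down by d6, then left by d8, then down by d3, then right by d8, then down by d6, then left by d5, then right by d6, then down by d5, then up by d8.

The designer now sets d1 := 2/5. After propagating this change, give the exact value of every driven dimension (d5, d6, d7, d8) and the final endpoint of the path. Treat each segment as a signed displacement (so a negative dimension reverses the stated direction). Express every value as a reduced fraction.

Apply edit: d1 := 2/5
  d5 = d4*5 = 2
  d6 = d2 + d5 = 4
  d7 = d3/2 + d4 + d1/2 = 119/40
  d8 = d7*5 - d5/4 = 115/8
Walk from origin (0, 0):
  seg 1: down by d4 = 2/5 → (0, -2/5)
  seg 2: down by d6 = 4 → (0, -22/5)
  seg 3: left by d8 = 115/8 → (-115/8, -22/5)
  seg 4: down by d3 = 19/4 → (-115/8, -183/20)
  seg 5: right by d8 = 115/8 → (0, -183/20)
  seg 6: down by d6 = 4 → (0, -263/20)
  seg 7: left by d5 = 2 → (-2, -263/20)
  seg 8: right by d6 = 4 → (2, -263/20)
  seg 9: down by d5 = 2 → (2, -303/20)
  seg 10: up by d8 = 115/8 → (2, -31/40)

d5 = 2
d6 = 4
d7 = 119/40
d8 = 115/8
endpoint = (2, -31/40)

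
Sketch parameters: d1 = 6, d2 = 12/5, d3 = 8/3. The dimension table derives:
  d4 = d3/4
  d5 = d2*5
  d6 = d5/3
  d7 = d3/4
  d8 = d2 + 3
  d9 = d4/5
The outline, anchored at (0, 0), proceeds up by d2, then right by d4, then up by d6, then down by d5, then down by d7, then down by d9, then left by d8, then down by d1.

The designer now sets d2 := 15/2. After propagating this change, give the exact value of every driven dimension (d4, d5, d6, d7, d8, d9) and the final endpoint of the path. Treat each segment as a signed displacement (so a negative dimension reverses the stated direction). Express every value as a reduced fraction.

d4 = 2/3
d5 = 75/2
d6 = 25/2
d7 = 2/3
d8 = 21/2
d9 = 2/15
endpoint = (-59/6, -243/10)

Apply edit: d2 := 15/2
  d4 = d3/4 = 2/3
  d5 = d2*5 = 75/2
  d6 = d5/3 = 25/2
  d7 = d3/4 = 2/3
  d8 = d2 + 3 = 21/2
  d9 = d4/5 = 2/15
Walk from origin (0, 0):
  seg 1: up by d2 = 15/2 → (0, 15/2)
  seg 2: right by d4 = 2/3 → (2/3, 15/2)
  seg 3: up by d6 = 25/2 → (2/3, 20)
  seg 4: down by d5 = 75/2 → (2/3, -35/2)
  seg 5: down by d7 = 2/3 → (2/3, -109/6)
  seg 6: down by d9 = 2/15 → (2/3, -183/10)
  seg 7: left by d8 = 21/2 → (-59/6, -183/10)
  seg 8: down by d1 = 6 → (-59/6, -243/10)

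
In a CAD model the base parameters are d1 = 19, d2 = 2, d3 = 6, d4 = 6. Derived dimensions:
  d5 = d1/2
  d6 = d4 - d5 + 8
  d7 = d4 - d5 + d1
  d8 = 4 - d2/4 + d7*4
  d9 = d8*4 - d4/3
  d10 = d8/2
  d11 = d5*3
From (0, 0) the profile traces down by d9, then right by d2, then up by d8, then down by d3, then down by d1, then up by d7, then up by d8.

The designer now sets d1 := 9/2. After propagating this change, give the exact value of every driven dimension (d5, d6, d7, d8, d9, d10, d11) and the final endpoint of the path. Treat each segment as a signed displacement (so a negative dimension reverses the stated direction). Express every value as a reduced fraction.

d5 = 9/4
d6 = 47/4
d7 = 33/4
d8 = 73/2
d9 = 144
d10 = 73/4
d11 = 27/4
endpoint = (2, -293/4)

Apply edit: d1 := 9/2
  d5 = d1/2 = 9/4
  d6 = d4 - d5 + 8 = 47/4
  d7 = d4 - d5 + d1 = 33/4
  d8 = 4 - d2/4 + d7*4 = 73/2
  d9 = d8*4 - d4/3 = 144
  d10 = d8/2 = 73/4
  d11 = d5*3 = 27/4
Walk from origin (0, 0):
  seg 1: down by d9 = 144 → (0, -144)
  seg 2: right by d2 = 2 → (2, -144)
  seg 3: up by d8 = 73/2 → (2, -215/2)
  seg 4: down by d3 = 6 → (2, -227/2)
  seg 5: down by d1 = 9/2 → (2, -118)
  seg 6: up by d7 = 33/4 → (2, -439/4)
  seg 7: up by d8 = 73/2 → (2, -293/4)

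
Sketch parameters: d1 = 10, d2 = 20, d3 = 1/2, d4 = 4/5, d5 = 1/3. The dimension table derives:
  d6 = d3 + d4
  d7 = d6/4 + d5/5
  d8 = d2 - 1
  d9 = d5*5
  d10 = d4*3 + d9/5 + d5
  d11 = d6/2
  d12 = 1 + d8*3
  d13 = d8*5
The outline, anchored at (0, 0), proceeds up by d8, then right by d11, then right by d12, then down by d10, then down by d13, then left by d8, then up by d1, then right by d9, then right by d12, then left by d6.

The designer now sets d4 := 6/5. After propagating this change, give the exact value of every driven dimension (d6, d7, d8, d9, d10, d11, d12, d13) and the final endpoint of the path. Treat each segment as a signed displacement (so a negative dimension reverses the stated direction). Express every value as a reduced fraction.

d6 = 17/10
d7 = 59/120
d8 = 19
d9 = 5/3
d10 = 64/15
d11 = 17/20
d12 = 58
d13 = 95
endpoint = (5869/60, -1054/15)

Apply edit: d4 := 6/5
  d6 = d3 + d4 = 17/10
  d7 = d6/4 + d5/5 = 59/120
  d8 = d2 - 1 = 19
  d9 = d5*5 = 5/3
  d10 = d4*3 + d9/5 + d5 = 64/15
  d11 = d6/2 = 17/20
  d12 = 1 + d8*3 = 58
  d13 = d8*5 = 95
Walk from origin (0, 0):
  seg 1: up by d8 = 19 → (0, 19)
  seg 2: right by d11 = 17/20 → (17/20, 19)
  seg 3: right by d12 = 58 → (1177/20, 19)
  seg 4: down by d10 = 64/15 → (1177/20, 221/15)
  seg 5: down by d13 = 95 → (1177/20, -1204/15)
  seg 6: left by d8 = 19 → (797/20, -1204/15)
  seg 7: up by d1 = 10 → (797/20, -1054/15)
  seg 8: right by d9 = 5/3 → (2491/60, -1054/15)
  seg 9: right by d12 = 58 → (5971/60, -1054/15)
  seg 10: left by d6 = 17/10 → (5869/60, -1054/15)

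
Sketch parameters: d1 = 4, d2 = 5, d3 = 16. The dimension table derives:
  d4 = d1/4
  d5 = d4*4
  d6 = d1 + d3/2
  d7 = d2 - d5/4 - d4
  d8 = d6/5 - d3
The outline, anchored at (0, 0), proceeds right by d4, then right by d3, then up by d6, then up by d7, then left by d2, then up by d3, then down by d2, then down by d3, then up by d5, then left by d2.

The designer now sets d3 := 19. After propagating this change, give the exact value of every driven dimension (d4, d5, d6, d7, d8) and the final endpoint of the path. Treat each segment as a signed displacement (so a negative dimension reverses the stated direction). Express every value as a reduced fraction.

Apply edit: d3 := 19
  d4 = d1/4 = 1
  d5 = d4*4 = 4
  d6 = d1 + d3/2 = 27/2
  d7 = d2 - d5/4 - d4 = 3
  d8 = d6/5 - d3 = -163/10
Walk from origin (0, 0):
  seg 1: right by d4 = 1 → (1, 0)
  seg 2: right by d3 = 19 → (20, 0)
  seg 3: up by d6 = 27/2 → (20, 27/2)
  seg 4: up by d7 = 3 → (20, 33/2)
  seg 5: left by d2 = 5 → (15, 33/2)
  seg 6: up by d3 = 19 → (15, 71/2)
  seg 7: down by d2 = 5 → (15, 61/2)
  seg 8: down by d3 = 19 → (15, 23/2)
  seg 9: up by d5 = 4 → (15, 31/2)
  seg 10: left by d2 = 5 → (10, 31/2)

d4 = 1
d5 = 4
d6 = 27/2
d7 = 3
d8 = -163/10
endpoint = (10, 31/2)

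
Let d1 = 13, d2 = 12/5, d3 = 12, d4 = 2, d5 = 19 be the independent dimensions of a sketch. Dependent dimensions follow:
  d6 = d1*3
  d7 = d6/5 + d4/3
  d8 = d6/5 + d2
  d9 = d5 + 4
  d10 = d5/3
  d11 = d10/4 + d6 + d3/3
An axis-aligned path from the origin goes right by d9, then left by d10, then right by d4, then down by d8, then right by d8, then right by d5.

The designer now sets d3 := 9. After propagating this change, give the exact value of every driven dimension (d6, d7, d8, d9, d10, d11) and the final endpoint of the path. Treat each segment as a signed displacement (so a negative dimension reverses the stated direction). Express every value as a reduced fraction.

Apply edit: d3 := 9
  d6 = d1*3 = 39
  d7 = d6/5 + d4/3 = 127/15
  d8 = d6/5 + d2 = 51/5
  d9 = d5 + 4 = 23
  d10 = d5/3 = 19/3
  d11 = d10/4 + d6 + d3/3 = 523/12
Walk from origin (0, 0):
  seg 1: right by d9 = 23 → (23, 0)
  seg 2: left by d10 = 19/3 → (50/3, 0)
  seg 3: right by d4 = 2 → (56/3, 0)
  seg 4: down by d8 = 51/5 → (56/3, -51/5)
  seg 5: right by d8 = 51/5 → (433/15, -51/5)
  seg 6: right by d5 = 19 → (718/15, -51/5)

d6 = 39
d7 = 127/15
d8 = 51/5
d9 = 23
d10 = 19/3
d11 = 523/12
endpoint = (718/15, -51/5)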